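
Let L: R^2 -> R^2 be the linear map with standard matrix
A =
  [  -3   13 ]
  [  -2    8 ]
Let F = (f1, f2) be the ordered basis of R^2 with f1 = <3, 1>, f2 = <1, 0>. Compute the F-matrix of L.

Let P have columns f1, f2. Then [L]_F = P^(-1) A P.
Here det P = -1, so P^(-1) is integer; computing A P first and then P^(-1)(A P) gives [[2, -2], [-2, 3]].

[[2, -2], [-2, 3]]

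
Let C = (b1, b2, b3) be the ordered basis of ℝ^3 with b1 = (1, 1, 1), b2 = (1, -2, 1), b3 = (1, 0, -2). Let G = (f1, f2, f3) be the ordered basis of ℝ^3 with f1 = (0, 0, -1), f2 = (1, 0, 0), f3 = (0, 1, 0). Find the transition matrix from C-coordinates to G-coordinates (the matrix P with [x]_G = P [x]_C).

Column j of P is [bj]_G, since P maps C-coordinates to G-coordinates.
Expressing b1 in G: b1 = -f1 + f2 + f3, so column 1 of P is (-1, 1, 1).
Doing the same for each bj gives P = [[-1, -1, 2], [1, 1, 1], [1, -2, 0]].

[[-1, -1, 2], [1, 1, 1], [1, -2, 0]]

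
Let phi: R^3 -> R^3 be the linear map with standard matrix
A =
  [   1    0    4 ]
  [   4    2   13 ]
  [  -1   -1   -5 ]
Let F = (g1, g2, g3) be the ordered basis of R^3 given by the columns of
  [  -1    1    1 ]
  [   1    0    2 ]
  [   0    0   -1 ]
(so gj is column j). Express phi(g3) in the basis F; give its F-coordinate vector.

[-1, -2, -2]

Column 3 of [phi]_F is the F-coordinate vector of phi(g3).
In standard coordinates phi(g3) = A g3 = [-3, -5, 2].
Converting to F: [-3, -5, 2] = -g1 - 2g2 - 2g3, so the coordinate vector is [-1, -2, -2].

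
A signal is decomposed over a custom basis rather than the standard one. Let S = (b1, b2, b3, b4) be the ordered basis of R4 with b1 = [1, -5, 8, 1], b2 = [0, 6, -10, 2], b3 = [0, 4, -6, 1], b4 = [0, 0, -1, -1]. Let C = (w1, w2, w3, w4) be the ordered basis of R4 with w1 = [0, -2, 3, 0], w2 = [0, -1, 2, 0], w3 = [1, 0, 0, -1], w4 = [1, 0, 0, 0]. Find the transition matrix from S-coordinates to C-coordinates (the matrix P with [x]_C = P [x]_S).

[[2, -2, -2, 1], [1, -2, 0, -2], [-1, -2, -1, 1], [2, 2, 1, -1]]

Column j of P is [bj]_C, since P maps S-coordinates to C-coordinates.
Expressing b1 in C: b1 = 2w1 + w2 - w3 + 2w4, so column 1 of P is [2, 1, -1, 2].
Doing the same for each bj gives P = [[2, -2, -2, 1], [1, -2, 0, -2], [-1, -2, -1, 1], [2, 2, 1, -1]].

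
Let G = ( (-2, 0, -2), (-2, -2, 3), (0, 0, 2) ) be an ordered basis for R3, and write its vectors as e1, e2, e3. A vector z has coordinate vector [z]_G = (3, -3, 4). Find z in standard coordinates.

The coordinates say z = 3e1 - 3e2 + 4e3; adding the scaled basis vectors gives (0, 6, -7).

(0, 6, -7)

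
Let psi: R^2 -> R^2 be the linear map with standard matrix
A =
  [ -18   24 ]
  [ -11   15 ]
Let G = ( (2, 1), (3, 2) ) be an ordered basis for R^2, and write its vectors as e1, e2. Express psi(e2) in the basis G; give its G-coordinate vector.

Compute psi(e2) = A e2 = (-6, -3) in standard coordinates.
Then write this in G-coordinates: solve for y in y_1 e1 + y_2 e2 = (-6, -3).
This gives y = (-3, 0), which is column 2 of [psi]_G.

(-3, 0)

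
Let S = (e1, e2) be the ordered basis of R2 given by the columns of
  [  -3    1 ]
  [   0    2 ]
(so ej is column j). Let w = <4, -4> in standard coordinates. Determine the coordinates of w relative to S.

We seek scalars with c_1 e1 + c_2 e2 = w; equivalently solve M c = w where the columns of M are e1, e2.
System: -3c_1 + c_2 = 4, 0c_1 + 2c_2 = -4; solving gives c_1 = -2, c_2 = -2.
Check: -2e1 - 2e2 = <4, -4>.

<-2, -2>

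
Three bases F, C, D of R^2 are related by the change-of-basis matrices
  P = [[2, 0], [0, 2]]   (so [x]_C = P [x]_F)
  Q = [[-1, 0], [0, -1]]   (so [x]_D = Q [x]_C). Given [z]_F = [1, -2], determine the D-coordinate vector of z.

[-2, 4]

First [z]_C = P [z]_F = [2, -4].
Then [z]_D = Q [z]_C = [-2, 4].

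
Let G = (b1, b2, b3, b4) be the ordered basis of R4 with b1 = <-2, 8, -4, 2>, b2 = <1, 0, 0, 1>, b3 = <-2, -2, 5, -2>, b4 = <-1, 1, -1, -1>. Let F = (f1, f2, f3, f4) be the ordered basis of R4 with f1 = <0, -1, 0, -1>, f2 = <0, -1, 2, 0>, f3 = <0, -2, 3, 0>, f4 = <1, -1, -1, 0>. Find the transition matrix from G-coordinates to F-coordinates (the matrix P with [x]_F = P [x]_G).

[[-2, -1, 2, 1], [0, 2, 0, -1], [-2, -1, 1, 0], [-2, 1, -2, -1]]

Take x = bj: its G-coordinates are the j-th standard unit vector, so P e_j — column j of P — equals [bj]_F.
b1 = -2f1 + 0·f2 - 2f3 - 2f4, giving column 1 = <-2, 0, -2, -2>; repeating for each j gives P = [[-2, -1, 2, 1], [0, 2, 0, -1], [-2, -1, 1, 0], [-2, 1, -2, -1]].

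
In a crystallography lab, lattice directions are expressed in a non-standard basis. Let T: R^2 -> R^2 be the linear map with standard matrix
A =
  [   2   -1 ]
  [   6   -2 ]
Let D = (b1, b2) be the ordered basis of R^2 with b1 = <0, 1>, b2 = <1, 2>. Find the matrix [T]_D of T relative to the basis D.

Let P have columns b1, b2. Then [T]_D = P^(-1) A P.
Here det P = -1, so P^(-1) is integer; computing A P first and then P^(-1)(A P) gives [[0, 2], [-1, 0]].

[[0, 2], [-1, 0]]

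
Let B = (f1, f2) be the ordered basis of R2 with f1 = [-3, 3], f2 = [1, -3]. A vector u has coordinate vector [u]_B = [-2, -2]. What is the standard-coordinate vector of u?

[4, 0]

u = M [u]_B, where M has columns f1, f2.
Carrying out the matrix-vector product, u = [4, 0].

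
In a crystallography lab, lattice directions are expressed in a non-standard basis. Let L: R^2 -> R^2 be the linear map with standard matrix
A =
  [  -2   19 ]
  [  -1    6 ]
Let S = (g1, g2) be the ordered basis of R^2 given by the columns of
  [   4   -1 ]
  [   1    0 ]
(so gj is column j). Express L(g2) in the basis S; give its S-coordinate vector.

(1, 2)

Column 2 of [L]_S is the S-coordinate vector of L(g2).
In standard coordinates L(g2) = A g2 = (2, 1).
Converting to S: (2, 1) = g1 + 2g2, so the coordinate vector is (1, 2).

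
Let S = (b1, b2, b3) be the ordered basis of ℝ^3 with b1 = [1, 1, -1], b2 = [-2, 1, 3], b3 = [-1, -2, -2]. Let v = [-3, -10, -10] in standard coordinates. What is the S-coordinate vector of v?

[-1, -1, 4]

[v]_S is the unique c with M c = v, where M has columns b1, ..., b3.
Gaussian elimination on [M | v] yields c = (-1, -1, 4).
Check: -b1 - b2 + 4b3 = [-3, -10, -10].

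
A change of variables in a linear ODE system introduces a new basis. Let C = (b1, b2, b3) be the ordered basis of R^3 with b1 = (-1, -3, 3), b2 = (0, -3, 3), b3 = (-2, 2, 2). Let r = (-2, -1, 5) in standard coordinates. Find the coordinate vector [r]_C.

[r]_C is the unique c with M c = r, where M has columns b1, ..., b3.
Solving this 3x3 system gives c = (0, 1, 1).
Check: 0·b1 + b2 + b3 = (-2, -1, 5).

(0, 1, 1)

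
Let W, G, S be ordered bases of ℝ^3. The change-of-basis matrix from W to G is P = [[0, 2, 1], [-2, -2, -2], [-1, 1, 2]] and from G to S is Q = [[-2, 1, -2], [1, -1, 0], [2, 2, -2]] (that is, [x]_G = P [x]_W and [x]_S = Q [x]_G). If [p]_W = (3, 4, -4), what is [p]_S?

(0, 10, 10)

Composing the changes, [p]_S = Q P [p]_W.
Q P = [[0, -8, -8], [2, 4, 3], [-2, -2, -6]]; applying this to (3, 4, -4) gives (0, 10, 10).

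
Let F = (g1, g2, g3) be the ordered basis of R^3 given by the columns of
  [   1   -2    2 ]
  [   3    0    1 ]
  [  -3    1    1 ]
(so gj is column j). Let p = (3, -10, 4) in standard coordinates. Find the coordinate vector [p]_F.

(-3, -4, -1)

[p]_F is the unique c with M c = p, where M has columns g1, ..., g3.
Row-reducing the augmented matrix [M | p] gives c = (-3, -4, -1).
Check: -3g1 - 4g2 - g3 = (3, -10, 4).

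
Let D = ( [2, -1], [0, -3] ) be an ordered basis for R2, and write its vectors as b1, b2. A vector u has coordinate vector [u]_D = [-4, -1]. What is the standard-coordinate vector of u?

[-8, 7]

u = M [u]_D, where M has columns b1, b2.
Carrying out the matrix-vector product, u = [-8, 7].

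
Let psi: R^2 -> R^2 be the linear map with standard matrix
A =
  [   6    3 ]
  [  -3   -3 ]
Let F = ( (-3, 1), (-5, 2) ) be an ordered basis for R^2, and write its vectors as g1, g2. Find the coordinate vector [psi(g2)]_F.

(3, 3)

Compute psi(g2) = A g2 = (-24, 9) in standard coordinates.
Then write this in F-coordinates: solve for y in y_1 g1 + y_2 g2 = (-24, 9).
This gives y = (3, 3), which is column 2 of [psi]_F.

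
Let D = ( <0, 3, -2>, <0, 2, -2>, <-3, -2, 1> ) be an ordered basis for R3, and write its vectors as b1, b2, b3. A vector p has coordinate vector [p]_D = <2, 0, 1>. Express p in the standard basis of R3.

The coordinates say p = 2b1 + 0·b2 + b3; adding the scaled basis vectors gives <-3, 4, -3>.

<-3, 4, -3>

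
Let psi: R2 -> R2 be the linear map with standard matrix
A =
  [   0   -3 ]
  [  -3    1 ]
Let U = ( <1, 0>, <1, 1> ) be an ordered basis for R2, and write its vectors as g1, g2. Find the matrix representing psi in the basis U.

Let P have columns g1, g2. Then [psi]_U = P^(-1) A P.
Here det P = 1, so P^(-1) is integer; computing A P first and then P^(-1)(A P) gives [[3, -1], [-3, -2]].

[[3, -1], [-3, -2]]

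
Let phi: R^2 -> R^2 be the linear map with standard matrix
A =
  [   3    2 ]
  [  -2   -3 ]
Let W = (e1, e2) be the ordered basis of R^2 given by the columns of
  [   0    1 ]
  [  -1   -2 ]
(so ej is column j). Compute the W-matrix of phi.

With P the matrix whose columns are e1, e2, [phi]_W = P^(-1) A P.
Column by column: phi(e1) = A e1 = (-2, 3); its W-coordinates (1, -2) give column 1.
Continuing for each basis vector yields [phi]_W = [[1, -2], [-2, -1]].

[[1, -2], [-2, -1]]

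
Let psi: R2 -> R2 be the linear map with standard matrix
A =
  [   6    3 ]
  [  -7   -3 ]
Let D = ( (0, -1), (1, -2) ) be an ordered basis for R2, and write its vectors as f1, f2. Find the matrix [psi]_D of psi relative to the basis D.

[[3, 1], [-3, 0]]

The j-th column of [psi]_D is [psi(fj)]_D.
psi(f1) = A f1 = (-3, 3) = 3f1 - 3f2, so column 1 is (3, -3).
Repeating for f2 and assembling the columns gives [[3, 1], [-3, 0]].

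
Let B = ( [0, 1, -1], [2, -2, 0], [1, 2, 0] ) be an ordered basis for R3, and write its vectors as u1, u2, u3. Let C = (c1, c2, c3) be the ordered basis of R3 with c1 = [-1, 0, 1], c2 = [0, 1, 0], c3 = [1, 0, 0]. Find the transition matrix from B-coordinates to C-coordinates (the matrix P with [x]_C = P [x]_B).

Take x = uj: its B-coordinates are the j-th standard unit vector, so P e_j — column j of P — equals [uj]_C.
u1 = -c1 + c2 - c3, giving column 1 = [-1, 1, -1]; repeating for each j gives P = [[-1, 0, 0], [1, -2, 2], [-1, 2, 1]].

[[-1, 0, 0], [1, -2, 2], [-1, 2, 1]]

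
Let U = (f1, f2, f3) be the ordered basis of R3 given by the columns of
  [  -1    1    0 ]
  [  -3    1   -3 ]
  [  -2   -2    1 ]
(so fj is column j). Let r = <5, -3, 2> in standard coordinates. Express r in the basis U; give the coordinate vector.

<-2, 3, 4>

Write r = c_1 f1 + ... + c_3 f3 and solve for the c_i.
Solving this 3x3 system gives c = (-2, 3, 4).
Check: -2f1 + 3f2 + 4f3 = <5, -3, 2>.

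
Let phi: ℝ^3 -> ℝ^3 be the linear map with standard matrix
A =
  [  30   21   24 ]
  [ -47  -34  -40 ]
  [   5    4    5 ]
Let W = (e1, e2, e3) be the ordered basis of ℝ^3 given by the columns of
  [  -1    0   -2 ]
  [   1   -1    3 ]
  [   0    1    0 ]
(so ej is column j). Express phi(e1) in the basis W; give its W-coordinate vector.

Column 1 of [phi]_W is the W-coordinate vector of phi(e1).
In standard coordinates phi(e1) = A e1 = <-9, 13, -1>.
Converting to W: <-9, 13, -1> = 3e1 - e2 + 3e3, so the coordinate vector is <3, -1, 3>.

<3, -1, 3>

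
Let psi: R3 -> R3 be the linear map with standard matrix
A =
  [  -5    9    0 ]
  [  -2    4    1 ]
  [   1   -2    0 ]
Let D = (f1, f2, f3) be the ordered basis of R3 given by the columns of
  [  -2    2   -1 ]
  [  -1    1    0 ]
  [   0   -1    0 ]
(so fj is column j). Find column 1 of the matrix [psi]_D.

Column 1 of [psi]_D is the D-coordinate vector of psi(f1).
In standard coordinates psi(f1) = A f1 = <1, 0, 0>.
Converting to D: <1, 0, 0> = 0·f1 + 0·f2 - f3, so the coordinate vector is <0, 0, -1>.

<0, 0, -1>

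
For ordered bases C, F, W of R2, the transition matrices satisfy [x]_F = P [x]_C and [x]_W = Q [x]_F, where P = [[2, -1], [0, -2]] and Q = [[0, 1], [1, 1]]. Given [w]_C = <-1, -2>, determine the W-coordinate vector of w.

First [w]_F = P [w]_C = <0, 4>.
Then [w]_W = Q [w]_F = <4, 4>.

<4, 4>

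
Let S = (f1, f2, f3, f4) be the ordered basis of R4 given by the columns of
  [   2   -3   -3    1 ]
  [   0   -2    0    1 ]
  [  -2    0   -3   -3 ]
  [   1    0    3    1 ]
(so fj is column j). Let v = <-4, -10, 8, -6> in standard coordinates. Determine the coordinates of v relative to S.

[v]_S is the unique c with M c = v, where M has columns f1, ..., f4.
Gaussian elimination on [M | v] yields c = (2, 4, -2, -2).
Check: 2f1 + 4f2 - 2f3 - 2f4 = <-4, -10, 8, -6>.

<2, 4, -2, -2>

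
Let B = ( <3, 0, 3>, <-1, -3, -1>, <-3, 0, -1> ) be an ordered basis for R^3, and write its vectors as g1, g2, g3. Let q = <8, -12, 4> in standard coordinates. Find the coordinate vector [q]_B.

We seek scalars with c_1 g1 + ... + c_3 g3 = q; equivalently solve M c = q where the columns of M are g1, ..., g3.
Row-reducing the augmented matrix [M | q] gives c = (2, 4, -2).
Check: 2g1 + 4g2 - 2g3 = <8, -12, 4>.

<2, 4, -2>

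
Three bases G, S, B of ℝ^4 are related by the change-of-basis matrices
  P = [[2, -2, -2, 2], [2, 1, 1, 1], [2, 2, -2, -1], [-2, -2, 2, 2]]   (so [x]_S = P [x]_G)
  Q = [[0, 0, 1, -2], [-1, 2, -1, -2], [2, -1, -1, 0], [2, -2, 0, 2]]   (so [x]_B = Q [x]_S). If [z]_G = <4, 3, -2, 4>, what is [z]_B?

<34, 18, 1, -18>

First [z]_S = P [z]_G = <14, 13, 14, -10>.
Then [z]_B = Q [z]_S = <34, 18, 1, -18>.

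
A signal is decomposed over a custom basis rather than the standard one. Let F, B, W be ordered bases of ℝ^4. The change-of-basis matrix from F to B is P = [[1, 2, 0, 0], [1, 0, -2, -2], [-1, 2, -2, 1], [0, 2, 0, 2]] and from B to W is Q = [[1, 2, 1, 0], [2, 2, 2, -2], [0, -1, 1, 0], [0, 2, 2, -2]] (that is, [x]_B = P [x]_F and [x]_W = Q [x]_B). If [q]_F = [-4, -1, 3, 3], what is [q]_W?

Composing the changes, [q]_W = Q P [q]_F.
Q P = [[2, 4, -6, -3], [2, 4, -8, -6], [-2, 2, 0, 3], [0, 0, -8, -6]]; applying this to [-4, -1, 3, 3] gives [-39, -54, 15, -42].

[-39, -54, 15, -42]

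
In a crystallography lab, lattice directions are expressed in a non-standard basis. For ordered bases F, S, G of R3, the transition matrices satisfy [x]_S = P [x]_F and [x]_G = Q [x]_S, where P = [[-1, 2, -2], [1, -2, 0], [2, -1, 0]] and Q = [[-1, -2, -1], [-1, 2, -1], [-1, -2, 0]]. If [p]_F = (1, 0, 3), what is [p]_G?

Apply P to get S-coordinates (-7, 1, 2), then Q to get G-coordinates.
The result is [p]_G = (3, 7, 5).

(3, 7, 5)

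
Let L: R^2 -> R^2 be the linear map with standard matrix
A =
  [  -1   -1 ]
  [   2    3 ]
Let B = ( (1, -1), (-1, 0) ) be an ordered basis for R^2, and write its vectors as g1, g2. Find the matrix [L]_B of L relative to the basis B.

[[1, 2], [1, 1]]

The j-th column of [L]_B is [L(gj)]_B.
L(g1) = A g1 = (0, -1) = g1 + g2, so column 1 is (1, 1).
Repeating for g2 and assembling the columns gives [[1, 2], [1, 1]].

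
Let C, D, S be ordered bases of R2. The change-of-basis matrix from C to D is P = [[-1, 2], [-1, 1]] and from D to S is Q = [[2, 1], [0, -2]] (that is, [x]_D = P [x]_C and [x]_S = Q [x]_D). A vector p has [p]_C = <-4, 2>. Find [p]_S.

<22, -12>

Apply P to get D-coordinates <8, 6>, then Q to get S-coordinates.
The result is [p]_S = <22, -12>.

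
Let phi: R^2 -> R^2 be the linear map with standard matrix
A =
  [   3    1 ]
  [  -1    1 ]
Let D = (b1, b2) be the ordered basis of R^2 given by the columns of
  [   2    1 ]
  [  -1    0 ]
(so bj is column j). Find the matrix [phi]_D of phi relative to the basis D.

Let P have columns b1, b2. Then [phi]_D = P^(-1) A P.
Here det P = 1, so P^(-1) is integer; computing A P first and then P^(-1)(A P) gives [[3, 1], [-1, 1]].

[[3, 1], [-1, 1]]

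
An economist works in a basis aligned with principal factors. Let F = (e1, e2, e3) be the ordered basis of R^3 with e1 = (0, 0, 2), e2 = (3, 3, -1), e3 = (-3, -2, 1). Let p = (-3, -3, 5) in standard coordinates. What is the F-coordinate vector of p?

Write p = c_1 e1 + ... + c_3 e3 and solve for the c_i.
Row-reducing the augmented matrix [M | p] gives c = (2, -1, 0).
Check: 2e1 - e2 + 0·e3 = (-3, -3, 5).

(2, -1, 0)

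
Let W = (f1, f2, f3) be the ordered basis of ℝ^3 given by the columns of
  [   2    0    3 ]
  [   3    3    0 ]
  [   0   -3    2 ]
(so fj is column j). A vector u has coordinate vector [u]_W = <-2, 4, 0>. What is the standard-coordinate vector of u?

The coordinates say u = -2f1 + 4f2 + 0·f3; adding the scaled basis vectors gives <-4, 6, -12>.

<-4, 6, -12>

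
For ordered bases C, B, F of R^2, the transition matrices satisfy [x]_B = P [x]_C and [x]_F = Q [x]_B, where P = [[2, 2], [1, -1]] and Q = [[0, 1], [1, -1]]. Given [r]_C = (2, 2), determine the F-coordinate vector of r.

Composing the changes, [r]_F = Q P [r]_C.
Q P = [[1, -1], [1, 3]]; applying this to (2, 2) gives (0, 8).

(0, 8)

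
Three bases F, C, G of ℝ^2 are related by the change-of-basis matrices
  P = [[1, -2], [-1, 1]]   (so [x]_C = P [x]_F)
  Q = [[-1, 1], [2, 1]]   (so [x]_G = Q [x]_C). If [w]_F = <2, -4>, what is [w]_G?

<-16, 14>

Composing the changes, [w]_G = Q P [w]_F.
Q P = [[-2, 3], [1, -3]]; applying this to <2, -4> gives <-16, 14>.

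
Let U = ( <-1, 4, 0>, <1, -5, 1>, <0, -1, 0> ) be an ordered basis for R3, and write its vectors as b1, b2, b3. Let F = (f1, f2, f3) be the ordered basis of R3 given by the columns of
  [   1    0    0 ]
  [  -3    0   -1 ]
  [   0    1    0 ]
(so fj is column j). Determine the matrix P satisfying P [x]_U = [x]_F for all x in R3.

[[-1, 1, 0], [0, 1, 0], [-1, 2, 1]]

Let M have columns bj and N have columns fj. Then for every x, N [x]_F = x = M [x]_U, so P = N^(-1) M.
Since det N = 1, N^(-1) has integer entries; multiplying gives P = [[-1, 1, 0], [0, 1, 0], [-1, 2, 1]].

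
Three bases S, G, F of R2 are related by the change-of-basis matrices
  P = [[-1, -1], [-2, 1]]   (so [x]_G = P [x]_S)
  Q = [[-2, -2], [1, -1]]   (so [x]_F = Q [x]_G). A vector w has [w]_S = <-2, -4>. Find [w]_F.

First [w]_G = P [w]_S = <6, 0>.
Then [w]_F = Q [w]_G = <-12, 6>.

<-12, 6>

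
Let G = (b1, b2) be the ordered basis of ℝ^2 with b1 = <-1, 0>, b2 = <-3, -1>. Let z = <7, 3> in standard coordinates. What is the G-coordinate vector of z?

<2, -3>

We seek scalars with c_1 b1 + c_2 b2 = z; equivalently solve M c = z where the columns of M are b1, b2.
System: -c_1 - 3c_2 = 7, 0c_1 - c_2 = 3; solving gives c_1 = 2, c_2 = -3.
Check: 2b1 - 3b2 = <7, 3>.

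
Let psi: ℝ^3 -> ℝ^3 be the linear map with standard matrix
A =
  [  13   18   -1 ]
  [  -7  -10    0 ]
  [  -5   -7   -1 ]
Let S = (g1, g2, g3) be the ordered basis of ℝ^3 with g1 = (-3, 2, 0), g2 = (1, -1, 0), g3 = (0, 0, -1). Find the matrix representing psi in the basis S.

Let P have columns g1, ..., g3. Then [psi]_S = P^(-1) A P.
Here det P = -1, so P^(-1) is integer; computing A P first and then P^(-1)(A P) gives [[2, 2, -1], [3, 1, -2], [-1, -2, -1]].

[[2, 2, -1], [3, 1, -2], [-1, -2, -1]]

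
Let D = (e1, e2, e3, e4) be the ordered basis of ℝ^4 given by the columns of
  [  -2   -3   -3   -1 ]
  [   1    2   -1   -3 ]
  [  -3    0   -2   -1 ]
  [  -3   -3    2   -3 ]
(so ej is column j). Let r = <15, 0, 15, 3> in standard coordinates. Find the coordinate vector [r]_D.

<-3, 0, -3, 0>

We seek scalars with c_1 e1 + ... + c_4 e4 = r; equivalently solve M c = r where the columns of M are e1, ..., e4.
Solving this 4x4 system gives c = (-3, 0, -3, 0).
Check: -3e1 + 0·e2 - 3e3 + 0·e4 = <15, 0, 15, 3>.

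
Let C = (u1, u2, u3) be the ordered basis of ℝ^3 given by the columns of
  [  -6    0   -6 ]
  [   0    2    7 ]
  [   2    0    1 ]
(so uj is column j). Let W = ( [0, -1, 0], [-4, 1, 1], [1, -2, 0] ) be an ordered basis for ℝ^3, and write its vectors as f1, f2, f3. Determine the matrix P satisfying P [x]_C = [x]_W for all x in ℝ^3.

[[-2, -2, -2], [2, 0, 1], [2, 0, -2]]

Column j of P is [uj]_W, since P maps C-coordinates to W-coordinates.
Expressing u1 in W: u1 = -2f1 + 2f2 + 2f3, so column 1 of P is [-2, 2, 2].
Doing the same for each uj gives P = [[-2, -2, -2], [2, 0, 1], [2, 0, -2]].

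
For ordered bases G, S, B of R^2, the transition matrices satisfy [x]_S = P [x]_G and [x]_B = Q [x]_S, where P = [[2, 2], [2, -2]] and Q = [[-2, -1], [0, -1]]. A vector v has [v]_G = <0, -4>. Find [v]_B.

<8, -8>

Apply P to get S-coordinates <-8, 8>, then Q to get B-coordinates.
The result is [v]_B = <8, -8>.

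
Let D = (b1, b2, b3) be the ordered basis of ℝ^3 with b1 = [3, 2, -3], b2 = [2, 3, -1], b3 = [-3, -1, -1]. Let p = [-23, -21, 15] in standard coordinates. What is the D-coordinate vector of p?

[-4, -4, 1]

We seek scalars with c_1 b1 + ... + c_3 b3 = p; equivalently solve M c = p where the columns of M are b1, ..., b3.
Row-reducing the augmented matrix [M | p] gives c = (-4, -4, 1).
Check: -4b1 - 4b2 + b3 = [-23, -21, 15].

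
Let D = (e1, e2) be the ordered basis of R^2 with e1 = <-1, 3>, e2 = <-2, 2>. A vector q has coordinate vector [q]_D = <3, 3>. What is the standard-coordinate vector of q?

<-9, 15>

q = M [q]_D, where M has columns e1, e2.
Carrying out the matrix-vector product, q = <-9, 15>.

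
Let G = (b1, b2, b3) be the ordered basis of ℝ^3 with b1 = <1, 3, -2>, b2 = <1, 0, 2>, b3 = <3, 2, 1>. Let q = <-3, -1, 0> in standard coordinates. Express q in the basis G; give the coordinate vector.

<1, 2, -2>

Write q = c_1 b1 + ... + c_3 b3 and solve for the c_i.
Solving this 3x3 system gives c = (1, 2, -2).
Check: b1 + 2b2 - 2b3 = <-3, -1, 0>.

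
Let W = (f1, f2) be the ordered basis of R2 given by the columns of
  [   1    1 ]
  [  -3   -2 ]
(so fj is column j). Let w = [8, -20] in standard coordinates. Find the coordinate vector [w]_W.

[w]_W is the unique c with M c = w, where M has columns f1, f2.
System: c_1 + c_2 = 8, -3c_1 - 2c_2 = -20; solving gives c_1 = 4, c_2 = 4.
Check: 4f1 + 4f2 = [8, -20].

[4, 4]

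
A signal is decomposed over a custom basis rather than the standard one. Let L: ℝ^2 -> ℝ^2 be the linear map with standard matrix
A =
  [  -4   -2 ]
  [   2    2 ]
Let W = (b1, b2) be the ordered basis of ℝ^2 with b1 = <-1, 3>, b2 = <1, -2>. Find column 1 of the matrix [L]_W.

<0, -2>

Compute L(b1) = A b1 = <-2, 4> in standard coordinates.
Then write this in W-coordinates: solve for y in y_1 b1 + y_2 b2 = <-2, 4>.
This gives y = <0, -2>, which is column 1 of [L]_W.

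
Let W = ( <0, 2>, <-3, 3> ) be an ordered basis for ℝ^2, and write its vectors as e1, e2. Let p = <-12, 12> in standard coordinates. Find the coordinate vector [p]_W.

<0, 4>

[p]_W is the unique c with M c = p, where M has columns e1, e2.
System: 0c_1 - 3c_2 = -12, 2c_1 + 3c_2 = 12; solving gives c_1 = 0, c_2 = 4.
Check: 0·e1 + 4e2 = <-12, 12>.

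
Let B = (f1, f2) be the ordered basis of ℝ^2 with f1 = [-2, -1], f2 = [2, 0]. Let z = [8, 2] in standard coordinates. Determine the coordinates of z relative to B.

[-2, 2]

We seek scalars with c_1 f1 + c_2 f2 = z; equivalently solve M c = z where the columns of M are f1, f2.
System: -2c_1 + 2c_2 = 8, -c_1 + 0c_2 = 2; solving gives c_1 = -2, c_2 = 2.
Check: -2f1 + 2f2 = [8, 2].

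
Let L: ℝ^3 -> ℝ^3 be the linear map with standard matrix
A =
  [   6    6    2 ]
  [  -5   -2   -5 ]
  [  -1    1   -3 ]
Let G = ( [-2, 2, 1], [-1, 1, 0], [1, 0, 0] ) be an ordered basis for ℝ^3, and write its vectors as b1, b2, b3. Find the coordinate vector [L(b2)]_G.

Column 2 of [L]_G is the G-coordinate vector of L(b2).
In standard coordinates L(b2) = A b2 = [0, 3, 2].
Converting to G: [0, 3, 2] = 2b1 - b2 + 3b3, so the coordinate vector is [2, -1, 3].

[2, -1, 3]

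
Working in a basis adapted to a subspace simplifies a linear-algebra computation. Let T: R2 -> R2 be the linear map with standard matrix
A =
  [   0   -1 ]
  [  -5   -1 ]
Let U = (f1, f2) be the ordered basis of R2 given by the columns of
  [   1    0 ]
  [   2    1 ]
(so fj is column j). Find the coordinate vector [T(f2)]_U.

<-1, 1>

Column 2 of [T]_U is the U-coordinate vector of T(f2).
In standard coordinates T(f2) = A f2 = <-1, -1>.
Converting to U: <-1, -1> = -f1 + f2, so the coordinate vector is <-1, 1>.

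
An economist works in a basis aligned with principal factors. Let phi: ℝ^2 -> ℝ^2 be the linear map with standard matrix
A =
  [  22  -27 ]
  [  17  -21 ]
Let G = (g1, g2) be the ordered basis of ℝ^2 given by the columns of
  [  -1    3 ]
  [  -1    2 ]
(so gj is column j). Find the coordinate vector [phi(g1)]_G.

<-2, 1>

Compute phi(g1) = A g1 = <5, 4> in standard coordinates.
Then write this in G-coordinates: solve for y in y_1 g1 + y_2 g2 = <5, 4>.
This gives y = <-2, 1>, which is column 1 of [phi]_G.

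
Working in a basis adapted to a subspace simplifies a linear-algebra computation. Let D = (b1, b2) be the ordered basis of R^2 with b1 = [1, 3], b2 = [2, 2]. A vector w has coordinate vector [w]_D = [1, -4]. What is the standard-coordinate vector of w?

By definition w = b1 - 4b2.
Summing componentwise gives [-7, -5].

[-7, -5]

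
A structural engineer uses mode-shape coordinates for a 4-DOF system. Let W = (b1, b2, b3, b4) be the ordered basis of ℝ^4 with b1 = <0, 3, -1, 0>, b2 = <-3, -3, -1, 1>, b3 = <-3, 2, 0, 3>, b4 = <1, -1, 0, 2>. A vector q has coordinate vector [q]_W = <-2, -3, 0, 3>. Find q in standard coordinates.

By definition q = -2b1 - 3b2 + 0·b3 + 3b4.
Summing componentwise gives <12, 0, 5, 3>.

<12, 0, 5, 3>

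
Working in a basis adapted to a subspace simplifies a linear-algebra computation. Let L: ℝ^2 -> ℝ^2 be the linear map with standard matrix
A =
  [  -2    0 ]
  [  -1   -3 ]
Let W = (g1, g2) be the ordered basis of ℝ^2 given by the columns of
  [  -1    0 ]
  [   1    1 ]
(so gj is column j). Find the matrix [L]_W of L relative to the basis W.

[[-2, 0], [0, -3]]

Let P have columns g1, g2. Then [L]_W = P^(-1) A P.
Here det P = -1, so P^(-1) is integer; computing A P first and then P^(-1)(A P) gives [[-2, 0], [0, -3]].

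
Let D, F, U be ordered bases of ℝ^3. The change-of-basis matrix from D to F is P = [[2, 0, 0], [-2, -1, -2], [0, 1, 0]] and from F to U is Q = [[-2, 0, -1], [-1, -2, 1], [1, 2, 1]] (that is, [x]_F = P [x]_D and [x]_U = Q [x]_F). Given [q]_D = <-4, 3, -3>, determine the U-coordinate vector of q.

Composing the changes, [q]_U = Q P [q]_D.
Q P = [[-4, -1, 0], [2, 3, 4], [-2, -1, -4]]; applying this to <-4, 3, -3> gives <13, -11, 17>.

<13, -11, 17>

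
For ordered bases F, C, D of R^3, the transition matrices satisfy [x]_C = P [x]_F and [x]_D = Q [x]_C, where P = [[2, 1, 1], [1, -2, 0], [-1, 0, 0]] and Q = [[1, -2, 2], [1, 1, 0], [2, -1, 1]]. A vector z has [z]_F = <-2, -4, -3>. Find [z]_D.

<-19, -5, -26>

First [z]_C = P [z]_F = <-11, 6, 2>.
Then [z]_D = Q [z]_C = <-19, -5, -26>.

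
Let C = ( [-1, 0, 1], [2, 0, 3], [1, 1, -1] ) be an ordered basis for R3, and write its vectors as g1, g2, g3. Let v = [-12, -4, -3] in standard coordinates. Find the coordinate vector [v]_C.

We seek scalars with c_1 g1 + ... + c_3 g3 = v; equivalently solve M c = v where the columns of M are g1, ..., g3.
Gaussian elimination on [M | v] yields c = (2, -3, -4).
Check: 2g1 - 3g2 - 4g3 = [-12, -4, -3].

[2, -3, -4]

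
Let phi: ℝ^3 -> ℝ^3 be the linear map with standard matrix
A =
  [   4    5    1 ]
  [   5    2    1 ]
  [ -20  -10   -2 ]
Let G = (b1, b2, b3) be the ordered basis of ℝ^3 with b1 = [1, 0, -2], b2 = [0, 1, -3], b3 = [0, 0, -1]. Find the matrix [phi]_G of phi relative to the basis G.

[[2, 2, -1], [3, -1, -1], [3, 3, 3]]

With P the matrix whose columns are b1, ..., b3, [phi]_G = P^(-1) A P.
Column by column: phi(b1) = A b1 = [2, 3, -16]; its G-coordinates [2, 3, 3] give column 1.
Continuing for each basis vector yields [phi]_G = [[2, 2, -1], [3, -1, -1], [3, 3, 3]].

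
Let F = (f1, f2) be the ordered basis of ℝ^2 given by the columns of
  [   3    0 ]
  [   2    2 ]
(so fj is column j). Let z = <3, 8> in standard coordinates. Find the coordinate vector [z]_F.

Write z = c_1 f1 + c_2 f2 and solve for the c_i.
System: 3c_1 + 0c_2 = 3, 2c_1 + 2c_2 = 8; solving gives c_1 = 1, c_2 = 3.
Check: f1 + 3f2 = <3, 8>.

<1, 3>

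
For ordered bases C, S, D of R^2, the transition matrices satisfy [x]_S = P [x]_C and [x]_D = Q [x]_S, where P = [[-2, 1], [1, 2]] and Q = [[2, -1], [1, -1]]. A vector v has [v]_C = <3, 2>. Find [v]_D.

First [v]_S = P [v]_C = <-4, 7>.
Then [v]_D = Q [v]_S = <-15, -11>.

<-15, -11>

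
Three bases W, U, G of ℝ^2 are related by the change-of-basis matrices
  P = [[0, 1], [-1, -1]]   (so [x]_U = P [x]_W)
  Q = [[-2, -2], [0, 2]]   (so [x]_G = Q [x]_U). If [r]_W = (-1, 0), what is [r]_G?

(-2, 2)

Composing the changes, [r]_G = Q P [r]_W.
Q P = [[2, 0], [-2, -2]]; applying this to (-1, 0) gives (-2, 2).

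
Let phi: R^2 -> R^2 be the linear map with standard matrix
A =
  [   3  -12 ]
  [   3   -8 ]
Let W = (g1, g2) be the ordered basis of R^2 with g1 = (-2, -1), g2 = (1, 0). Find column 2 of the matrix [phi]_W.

(-3, -3)

Column 2 of [phi]_W is the W-coordinate vector of phi(g2).
In standard coordinates phi(g2) = A g2 = (3, 3).
Converting to W: (3, 3) = -3g1 - 3g2, so the coordinate vector is (-3, -3).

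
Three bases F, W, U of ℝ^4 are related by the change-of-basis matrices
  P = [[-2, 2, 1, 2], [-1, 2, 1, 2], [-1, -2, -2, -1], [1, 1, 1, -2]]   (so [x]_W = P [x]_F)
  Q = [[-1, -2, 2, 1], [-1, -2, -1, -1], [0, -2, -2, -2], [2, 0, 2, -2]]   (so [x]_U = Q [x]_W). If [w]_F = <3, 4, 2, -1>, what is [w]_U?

First [w]_W = P [w]_F = <2, 5, -14, 11>.
Then [w]_U = Q [w]_W = <-29, -9, -4, -46>.

<-29, -9, -4, -46>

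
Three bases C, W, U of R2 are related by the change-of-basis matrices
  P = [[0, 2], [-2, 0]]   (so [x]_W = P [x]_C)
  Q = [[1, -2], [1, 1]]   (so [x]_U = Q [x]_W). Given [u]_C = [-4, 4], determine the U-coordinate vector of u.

[-8, 16]

Apply P to get W-coordinates [8, 8], then Q to get U-coordinates.
The result is [u]_U = [-8, 16].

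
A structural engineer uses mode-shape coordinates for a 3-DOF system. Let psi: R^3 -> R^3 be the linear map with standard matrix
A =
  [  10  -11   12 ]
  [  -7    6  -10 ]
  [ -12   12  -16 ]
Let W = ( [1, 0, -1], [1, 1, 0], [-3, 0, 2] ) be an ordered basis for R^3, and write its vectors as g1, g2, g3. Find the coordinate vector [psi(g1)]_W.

[-2, 3, 1]

Compute psi(g1) = A g1 = [-2, 3, 4] in standard coordinates.
Then write this in W-coordinates: solve for y in y_1 g1 + ... + y_3 g3 = [-2, 3, 4].
This gives y = [-2, 3, 1], which is column 1 of [psi]_W.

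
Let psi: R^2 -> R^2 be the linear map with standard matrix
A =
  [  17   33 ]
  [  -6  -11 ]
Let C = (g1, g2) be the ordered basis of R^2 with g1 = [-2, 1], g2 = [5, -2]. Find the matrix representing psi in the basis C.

[[3, -2], [1, 3]]

Let P have columns g1, g2. Then [psi]_C = P^(-1) A P.
Here det P = -1, so P^(-1) is integer; computing A P first and then P^(-1)(A P) gives [[3, -2], [1, 3]].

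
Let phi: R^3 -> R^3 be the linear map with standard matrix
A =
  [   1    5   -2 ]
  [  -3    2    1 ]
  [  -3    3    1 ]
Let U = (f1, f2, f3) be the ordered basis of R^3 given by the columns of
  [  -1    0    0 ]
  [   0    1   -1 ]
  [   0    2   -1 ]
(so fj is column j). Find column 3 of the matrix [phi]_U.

Compute phi(f3) = A f3 = (-3, -3, -4) in standard coordinates.
Then write this in U-coordinates: solve for y in y_1 f1 + ... + y_3 f3 = (-3, -3, -4).
This gives y = (3, -1, 2), which is column 3 of [phi]_U.

(3, -1, 2)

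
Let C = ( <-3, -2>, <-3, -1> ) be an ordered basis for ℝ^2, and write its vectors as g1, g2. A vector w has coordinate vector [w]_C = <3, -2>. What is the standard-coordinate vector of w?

The coordinates say w = 3g1 - 2g2; adding the scaled basis vectors gives <-3, -4>.

<-3, -4>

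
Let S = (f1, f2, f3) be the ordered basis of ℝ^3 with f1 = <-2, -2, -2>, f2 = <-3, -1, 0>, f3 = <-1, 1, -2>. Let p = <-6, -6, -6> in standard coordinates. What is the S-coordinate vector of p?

We seek scalars with c_1 f1 + ... + c_3 f3 = p; equivalently solve M c = p where the columns of M are f1, ..., f3.
Gaussian elimination on [M | p] yields c = (3, 0, 0).
Check: 3f1 + 0·f2 + 0·f3 = <-6, -6, -6>.

<3, 0, 0>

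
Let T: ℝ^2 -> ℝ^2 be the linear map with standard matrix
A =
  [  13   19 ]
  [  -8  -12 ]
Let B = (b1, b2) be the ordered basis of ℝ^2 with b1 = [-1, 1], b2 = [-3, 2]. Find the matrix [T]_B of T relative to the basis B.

With P the matrix whose columns are b1, b2, [T]_B = P^(-1) A P.
Column by column: T(b1) = A b1 = [6, -4]; its B-coordinates [0, -2] give column 1.
Continuing for each basis vector yields [T]_B = [[0, -2], [-2, 1]].

[[0, -2], [-2, 1]]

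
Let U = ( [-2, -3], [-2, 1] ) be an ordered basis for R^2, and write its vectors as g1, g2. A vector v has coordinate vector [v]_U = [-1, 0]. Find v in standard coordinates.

By definition v = -g1 + 0·g2.
Summing componentwise gives [2, 3].

[2, 3]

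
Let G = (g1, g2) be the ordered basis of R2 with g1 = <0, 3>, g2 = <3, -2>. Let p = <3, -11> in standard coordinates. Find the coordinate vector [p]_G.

<-3, 1>

Write p = c_1 g1 + c_2 g2 and solve for the c_i.
System: 0c_1 + 3c_2 = 3, 3c_1 - 2c_2 = -11; solving gives c_1 = -3, c_2 = 1.
Check: -3g1 + g2 = <3, -11>.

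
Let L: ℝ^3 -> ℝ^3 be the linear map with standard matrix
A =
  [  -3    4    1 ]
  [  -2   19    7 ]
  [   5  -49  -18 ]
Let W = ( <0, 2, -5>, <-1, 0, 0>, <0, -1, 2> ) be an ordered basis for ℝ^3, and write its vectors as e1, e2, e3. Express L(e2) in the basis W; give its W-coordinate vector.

<1, -3, 0>

Column 2 of [L]_W is the W-coordinate vector of L(e2).
In standard coordinates L(e2) = A e2 = <3, 2, -5>.
Converting to W: <3, 2, -5> = e1 - 3e2 + 0·e3, so the coordinate vector is <1, -3, 0>.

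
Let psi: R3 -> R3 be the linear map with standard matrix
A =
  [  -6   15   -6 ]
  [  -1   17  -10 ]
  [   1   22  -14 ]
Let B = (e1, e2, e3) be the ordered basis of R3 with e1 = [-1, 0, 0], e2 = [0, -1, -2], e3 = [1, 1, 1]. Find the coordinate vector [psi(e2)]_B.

Column 2 of [psi]_B is the B-coordinate vector of psi(e2).
In standard coordinates psi(e2) = A e2 = [-3, 3, 6].
Converting to B: [-3, 3, 6] = 3e1 - 3e2 + 0·e3, so the coordinate vector is [3, -3, 0].

[3, -3, 0]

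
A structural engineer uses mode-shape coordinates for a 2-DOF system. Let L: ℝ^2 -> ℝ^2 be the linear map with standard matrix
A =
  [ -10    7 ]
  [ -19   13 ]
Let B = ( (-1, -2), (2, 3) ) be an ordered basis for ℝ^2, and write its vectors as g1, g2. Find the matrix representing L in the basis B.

The j-th column of [L]_B is [L(gj)]_B.
L(g1) = A g1 = (-4, -7) = 2g1 - g2, so column 1 is (2, -1).
Repeating for g2 and assembling the columns gives [[2, 1], [-1, 1]].

[[2, 1], [-1, 1]]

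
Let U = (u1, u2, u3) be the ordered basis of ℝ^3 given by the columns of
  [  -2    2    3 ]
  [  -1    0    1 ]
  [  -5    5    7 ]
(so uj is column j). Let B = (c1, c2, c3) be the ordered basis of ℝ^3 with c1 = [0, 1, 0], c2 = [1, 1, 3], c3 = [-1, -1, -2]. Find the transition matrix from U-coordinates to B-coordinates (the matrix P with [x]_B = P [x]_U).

Let M have columns uj and N have columns cj. Then for every x, N [x]_B = x = M [x]_U, so P = N^(-1) M.
Since det N = -1, N^(-1) has integer entries; multiplying gives P = [[1, -2, -2], [-1, 1, 1], [1, -1, -2]].

[[1, -2, -2], [-1, 1, 1], [1, -1, -2]]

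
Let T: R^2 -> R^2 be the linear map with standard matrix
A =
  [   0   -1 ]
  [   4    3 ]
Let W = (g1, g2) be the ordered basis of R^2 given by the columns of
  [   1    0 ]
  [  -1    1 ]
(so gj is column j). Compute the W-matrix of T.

[[1, -1], [2, 2]]

The j-th column of [T]_W is [T(gj)]_W.
T(g1) = A g1 = <1, 1> = g1 + 2g2, so column 1 is <1, 2>.
Repeating for g2 and assembling the columns gives [[1, -1], [2, 2]].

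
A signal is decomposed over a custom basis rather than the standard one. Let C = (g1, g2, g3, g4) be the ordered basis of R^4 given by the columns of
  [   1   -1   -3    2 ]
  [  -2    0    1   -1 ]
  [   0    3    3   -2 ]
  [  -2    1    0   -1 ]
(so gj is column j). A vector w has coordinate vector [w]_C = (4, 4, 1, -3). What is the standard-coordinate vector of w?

(-9, -4, 21, -1)

By definition w = 4g1 + 4g2 + g3 - 3g4.
Summing componentwise gives (-9, -4, 21, -1).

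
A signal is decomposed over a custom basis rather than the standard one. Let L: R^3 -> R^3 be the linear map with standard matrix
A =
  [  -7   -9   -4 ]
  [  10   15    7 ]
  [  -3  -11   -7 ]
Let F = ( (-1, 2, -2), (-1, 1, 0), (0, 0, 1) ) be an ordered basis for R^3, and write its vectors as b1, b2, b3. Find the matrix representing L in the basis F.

[[3, 3, 3], [0, -1, 1], [1, -2, -1]]

With P the matrix whose columns are b1, ..., b3, [L]_F = P^(-1) A P.
Column by column: L(b1) = A b1 = (-3, 6, -5); its F-coordinates (3, 0, 1) give column 1.
Continuing for each basis vector yields [L]_F = [[3, 3, 3], [0, -1, 1], [1, -2, -1]].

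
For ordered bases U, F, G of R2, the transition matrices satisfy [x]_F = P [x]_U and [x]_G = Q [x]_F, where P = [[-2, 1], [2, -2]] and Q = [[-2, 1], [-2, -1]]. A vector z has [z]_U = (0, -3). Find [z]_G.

First [z]_F = P [z]_U = (-3, 6).
Then [z]_G = Q [z]_F = (12, 0).

(12, 0)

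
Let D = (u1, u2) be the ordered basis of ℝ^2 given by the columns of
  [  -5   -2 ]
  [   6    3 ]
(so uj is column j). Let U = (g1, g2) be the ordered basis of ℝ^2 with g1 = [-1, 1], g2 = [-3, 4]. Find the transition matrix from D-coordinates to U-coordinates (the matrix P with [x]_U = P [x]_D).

[[2, -1], [1, 1]]

Take x = uj: its D-coordinates are the j-th standard unit vector, so P e_j — column j of P — equals [uj]_U.
u1 = 2g1 + g2, giving column 1 = [2, 1]; repeating for each j gives P = [[2, -1], [1, 1]].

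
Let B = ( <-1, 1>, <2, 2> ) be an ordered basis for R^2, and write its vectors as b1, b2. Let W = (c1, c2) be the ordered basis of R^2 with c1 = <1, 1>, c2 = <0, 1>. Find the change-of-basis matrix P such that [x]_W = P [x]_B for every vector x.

Take x = bj: its B-coordinates are the j-th standard unit vector, so P e_j — column j of P — equals [bj]_W.
b1 = -c1 + 2c2, giving column 1 = <-1, 2>; repeating for each j gives P = [[-1, 2], [2, 0]].

[[-1, 2], [2, 0]]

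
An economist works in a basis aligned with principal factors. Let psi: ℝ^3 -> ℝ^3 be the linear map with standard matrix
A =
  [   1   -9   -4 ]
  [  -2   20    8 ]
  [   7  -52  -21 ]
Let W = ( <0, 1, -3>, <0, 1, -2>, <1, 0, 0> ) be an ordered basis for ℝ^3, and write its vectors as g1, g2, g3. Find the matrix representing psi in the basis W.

With P the matrix whose columns are g1, ..., g3, [psi]_W = P^(-1) A P.
Column by column: psi(g1) = A g1 = <3, -4, 11>; its W-coordinates <-3, -1, 3> give column 1.
Continuing for each basis vector yields [psi]_W = [[-3, 2, -3], [-1, 2, 1], [3, -1, 1]].

[[-3, 2, -3], [-1, 2, 1], [3, -1, 1]]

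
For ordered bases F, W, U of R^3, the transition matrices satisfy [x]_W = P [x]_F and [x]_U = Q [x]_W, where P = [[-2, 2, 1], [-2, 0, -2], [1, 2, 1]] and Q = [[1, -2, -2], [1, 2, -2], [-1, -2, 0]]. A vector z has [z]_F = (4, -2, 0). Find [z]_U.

Apply P to get W-coordinates (-12, -8, 0), then Q to get U-coordinates.
The result is [z]_U = (4, -28, 28).

(4, -28, 28)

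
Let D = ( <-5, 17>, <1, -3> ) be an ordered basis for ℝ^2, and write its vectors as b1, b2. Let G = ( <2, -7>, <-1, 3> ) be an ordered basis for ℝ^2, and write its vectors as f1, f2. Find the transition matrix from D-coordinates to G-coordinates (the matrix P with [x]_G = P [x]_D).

Let M have columns bj and N have columns fj. Then for every x, N [x]_G = x = M [x]_D, so P = N^(-1) M.
Since det N = -1, N^(-1) has integer entries; multiplying gives P = [[-2, 0], [1, -1]].

[[-2, 0], [1, -1]]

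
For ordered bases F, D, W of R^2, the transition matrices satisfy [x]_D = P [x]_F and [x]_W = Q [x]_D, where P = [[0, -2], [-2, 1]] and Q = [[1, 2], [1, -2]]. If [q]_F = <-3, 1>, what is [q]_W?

<12, -16>

First [q]_D = P [q]_F = <-2, 7>.
Then [q]_W = Q [q]_D = <12, -16>.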